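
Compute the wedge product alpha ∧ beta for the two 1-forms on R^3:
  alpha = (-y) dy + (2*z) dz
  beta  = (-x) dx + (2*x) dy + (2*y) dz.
alpha ∧ beta = (-x*y) dx ∧ dy + (-4*x*z - 2*y^2) dy ∧ dz + (2*x*z) dx ∧ dz

Distribute the wedge, using dx_i ∧ dx_j = -dx_j ∧ dx_i and dx_i ∧ dx_i = 0. For each pair (i, j) with i < j, the coefficient of dx_i ∧ dx_j in alpha ∧ beta is (alpha_i * beta_j - alpha_j * beta_i). Collecting: alpha ∧ beta = (-x*y) dx ∧ dy + (-4*x*z - 2*y^2) dy ∧ dz + (2*x*z) dx ∧ dz.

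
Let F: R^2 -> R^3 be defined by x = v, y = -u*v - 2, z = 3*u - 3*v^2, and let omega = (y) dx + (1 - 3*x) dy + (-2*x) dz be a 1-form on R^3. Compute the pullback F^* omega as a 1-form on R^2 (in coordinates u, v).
F^* omega = (v*(3*v - 7)) du + (2*u*v - u + 12*v^2 - 2) dv

Using F^*(f dg) = (f ∘ F) d(g ∘ F), substitute each coordinate x_i by F_i(u, v) in f_i, and replace dx_i by d F_i = (∂F_i/∂u) du + (∂F_i/∂v) dv.
  For the x component: f_1(F) = -u*v - 2; d F_1 = (0) du + (1) dv
  For the y component: f_2(F) = 1 - 3*v; d F_2 = (-v) du + (-u) dv
  For the z component: f_3(F) = -2*v; d F_3 = (3) du + (-6*v) dv
Combining and collecting du, dv coefficients:
  coeff of du: v*(3*v - 7)
  coeff of dv: 2*u*v - u + 12*v^2 - 2
F^* omega = (v*(3*v - 7)) du + (2*u*v - u + 12*v^2 - 2) dv.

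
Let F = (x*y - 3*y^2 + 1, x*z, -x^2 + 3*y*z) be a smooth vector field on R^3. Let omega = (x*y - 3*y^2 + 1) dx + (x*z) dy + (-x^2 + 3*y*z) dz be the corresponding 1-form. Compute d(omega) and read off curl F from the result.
d(omega) = (-x + 3*z) dy ∧ dz + (2*x) dz ∧ dx + (-x + 6*y + z) dx ∧ dy; curl F = (-x + 3*z, 2*x, -x + 6*y + z)

d omega = sum_{i<j} (∂f_j/∂x_i - ∂f_i/∂x_j) dx_i ∧ dx_j. Under the identification (dy ∧ dz, dz ∧ dx, dx ∧ dy) ↔ (e_x, e_y, e_z), the coefficients are exactly the components of curl F. Compute:
  ∂R/∂y - ∂Q/∂z = (3*z) - (x) = -x + 3*z
  ∂P/∂z - ∂R/∂x = (0) - (-2*x) = 2*x
  ∂Q/∂x - ∂P/∂y = (z) - (x - 6*y) = -x + 6*y + z.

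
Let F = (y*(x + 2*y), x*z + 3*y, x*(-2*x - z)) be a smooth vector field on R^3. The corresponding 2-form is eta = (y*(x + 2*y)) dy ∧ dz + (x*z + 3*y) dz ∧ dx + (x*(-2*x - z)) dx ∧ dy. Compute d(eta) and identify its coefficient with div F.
d(eta) = (-x + y + 3) dx ∧ dy ∧ dz; div F = -x + y + 3

For a 2-form in R^3 of the form above, applying d gives a 3-form with coefficient ∂P/∂x + ∂Q/∂y + ∂R/∂z:
  ∂P/∂x = y
  ∂Q/∂y = 3
  ∂R/∂z = -x
Sum = -x + y + 3, which is exactly div F.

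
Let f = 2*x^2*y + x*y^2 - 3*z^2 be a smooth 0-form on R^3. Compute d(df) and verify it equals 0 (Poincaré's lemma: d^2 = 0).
d(df) = 0

Step 1: df = sum_i (∂f/∂x_i) dx_i = (y*(4*x + y)) dx + (2*x*(x + y)) dy + (-6*z) dz.
Step 2: Apply d again. Using the 1-form formula, the coefficient of dx ∧ dy in d(df) is ∂^2 f/∂x ∂y - ∂^2 f/∂y ∂x = (4*x + 2*y) - (4*x + 2*y) = 0 (equality of mixed partials for smooth f).
Similarly for dx ∧ dz and dy ∧ dz — all coefficients vanish. So d(df) = 0.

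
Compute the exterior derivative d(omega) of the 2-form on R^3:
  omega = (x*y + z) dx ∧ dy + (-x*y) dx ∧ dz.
d(omega) = (x + 1) dx ∧ dy ∧ dz

For a 2-form omega = sum_{i<j} g_{ij} dx_i ∧ dx_j, the exterior derivative is
  d(omega) = sum_{i<j} d(g_{ij}) ∧ dx_i ∧ dx_j = sum_{i<j, k} (∂g_{ij}/∂x_k) dx_k ∧ dx_i ∧ dx_j.
Expand each term, using dx_k ∧ dx_i ∧ dx_j = sgn(permutation) dx_{(a)} ∧ dx_{(b)} ∧ dx_{(c)} with (a < b < c) sorted:
  d(x*y + z) includes (∂/∂z)(x*y + z) dz = (1) dz, which multiplied by dx ∧ dy gives (1) dx ∧ dy ∧ dz
  d(-x*y) includes (∂/∂y)(-x*y) dy = (-x) dy, which multiplied by dx ∧ dz gives (x) dx ∧ dy ∧ dz
Collecting like 3-forms: d(omega) = (x + 1) dx ∧ dy ∧ dz.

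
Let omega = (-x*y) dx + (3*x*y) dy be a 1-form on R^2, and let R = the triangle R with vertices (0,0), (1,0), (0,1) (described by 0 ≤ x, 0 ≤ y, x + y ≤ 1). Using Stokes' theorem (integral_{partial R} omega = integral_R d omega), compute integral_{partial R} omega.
integral_(partial R) omega = 2/3

Stokes: integral_partial_R omega = integral_R d omega with d omega = (∂Q/∂x - ∂P/∂y) dx ∧ dy.
  ∂Q/∂x = 3*y
  ∂P/∂y = -x
  integrand = ∂Q/∂x - ∂P/∂y = x + 3*y.
Integrating over R: integral_0^1 integral_0^{1-x} (x + 3*y) dy dx = 2/3.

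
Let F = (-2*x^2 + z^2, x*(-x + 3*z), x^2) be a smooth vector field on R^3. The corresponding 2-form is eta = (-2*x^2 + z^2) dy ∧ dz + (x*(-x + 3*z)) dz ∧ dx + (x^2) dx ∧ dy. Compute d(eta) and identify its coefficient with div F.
d(eta) = (-4*x) dx ∧ dy ∧ dz; div F = -4*x

For a 2-form in R^3 of the form above, applying d gives a 3-form with coefficient ∂P/∂x + ∂Q/∂y + ∂R/∂z:
  ∂P/∂x = -4*x
  ∂Q/∂y = 0
  ∂R/∂z = 0
Sum = -4*x, which is exactly div F.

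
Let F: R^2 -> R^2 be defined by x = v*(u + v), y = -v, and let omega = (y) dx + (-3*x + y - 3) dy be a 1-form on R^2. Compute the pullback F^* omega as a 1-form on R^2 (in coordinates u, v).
F^* omega = (-v^2) du + (2*u*v + v^2 + v + 3) dv

Using F^*(f dg) = (f ∘ F) d(g ∘ F), substitute each coordinate x_i by F_i(u, v) in f_i, and replace dx_i by d F_i = (∂F_i/∂u) du + (∂F_i/∂v) dv.
  For the x component: f_1(F) = -v; d F_1 = (v) du + (u + 2*v) dv
  For the y component: f_2(F) = -3*u*v - 3*v^2 - v - 3; d F_2 = (0) du + (-1) dv
Combining and collecting du, dv coefficients:
  coeff of du: -v^2
  coeff of dv: 2*u*v + v^2 + v + 3
F^* omega = (-v^2) du + (2*u*v + v^2 + v + 3) dv.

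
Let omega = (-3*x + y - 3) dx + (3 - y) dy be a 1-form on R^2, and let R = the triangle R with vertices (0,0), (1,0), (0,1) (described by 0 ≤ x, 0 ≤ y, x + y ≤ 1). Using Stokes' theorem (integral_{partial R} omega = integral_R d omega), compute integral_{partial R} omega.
integral_(partial R) omega = -1/2

Stokes: integral_partial_R omega = integral_R d omega with d omega = (∂Q/∂x - ∂P/∂y) dx ∧ dy.
  ∂Q/∂x = 0
  ∂P/∂y = 1
  integrand = ∂Q/∂x - ∂P/∂y = -1.
Integrating over R: integral_0^1 integral_0^{1-x} (-1) dy dx = -1/2.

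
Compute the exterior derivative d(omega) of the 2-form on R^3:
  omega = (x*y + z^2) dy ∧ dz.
d(omega) = (y) dx ∧ dy ∧ dz

For a 2-form omega = sum_{i<j} g_{ij} dx_i ∧ dx_j, the exterior derivative is
  d(omega) = sum_{i<j} d(g_{ij}) ∧ dx_i ∧ dx_j = sum_{i<j, k} (∂g_{ij}/∂x_k) dx_k ∧ dx_i ∧ dx_j.
Expand each term, using dx_k ∧ dx_i ∧ dx_j = sgn(permutation) dx_{(a)} ∧ dx_{(b)} ∧ dx_{(c)} with (a < b < c) sorted:
  d(x*y + z^2) includes (∂/∂x)(x*y + z^2) dx = (y) dx, which multiplied by dy ∧ dz gives (y) dx ∧ dy ∧ dz
Collecting like 3-forms: d(omega) = (y) dx ∧ dy ∧ dz.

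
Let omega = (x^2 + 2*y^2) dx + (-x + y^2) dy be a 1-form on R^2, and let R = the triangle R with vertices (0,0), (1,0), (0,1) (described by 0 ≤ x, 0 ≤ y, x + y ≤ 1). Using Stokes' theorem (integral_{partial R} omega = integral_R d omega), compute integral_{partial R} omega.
integral_(partial R) omega = -7/6

Stokes: integral_partial_R omega = integral_R d omega with d omega = (∂Q/∂x - ∂P/∂y) dx ∧ dy.
  ∂Q/∂x = -1
  ∂P/∂y = 4*y
  integrand = ∂Q/∂x - ∂P/∂y = -4*y - 1.
Integrating over R: integral_0^1 integral_0^{1-x} (-4*y - 1) dy dx = -7/6.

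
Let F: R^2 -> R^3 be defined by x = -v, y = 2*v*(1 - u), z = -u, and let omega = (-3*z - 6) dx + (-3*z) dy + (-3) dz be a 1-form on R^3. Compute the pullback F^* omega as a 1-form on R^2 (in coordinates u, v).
F^* omega = (-6*u*v + 3) du + (-6*u^2 + 3*u + 6) dv

Using F^*(f dg) = (f ∘ F) d(g ∘ F), substitute each coordinate x_i by F_i(u, v) in f_i, and replace dx_i by d F_i = (∂F_i/∂u) du + (∂F_i/∂v) dv.
  For the x component: f_1(F) = 3*u - 6; d F_1 = (0) du + (-1) dv
  For the y component: f_2(F) = 3*u; d F_2 = (-2*v) du + (2 - 2*u) dv
  For the z component: f_3(F) = -3; d F_3 = (-1) du + (0) dv
Combining and collecting du, dv coefficients:
  coeff of du: -6*u*v + 3
  coeff of dv: -6*u^2 + 3*u + 6
F^* omega = (-6*u*v + 3) du + (-6*u^2 + 3*u + 6) dv.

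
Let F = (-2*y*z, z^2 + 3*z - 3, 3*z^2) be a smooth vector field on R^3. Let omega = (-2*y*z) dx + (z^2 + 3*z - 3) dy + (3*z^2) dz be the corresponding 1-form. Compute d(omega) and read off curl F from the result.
d(omega) = (-2*z - 3) dy ∧ dz + (-2*y) dz ∧ dx + (2*z) dx ∧ dy; curl F = (-2*z - 3, -2*y, 2*z)

d omega = sum_{i<j} (∂f_j/∂x_i - ∂f_i/∂x_j) dx_i ∧ dx_j. Under the identification (dy ∧ dz, dz ∧ dx, dx ∧ dy) ↔ (e_x, e_y, e_z), the coefficients are exactly the components of curl F. Compute:
  ∂R/∂y - ∂Q/∂z = (0) - (2*z + 3) = -2*z - 3
  ∂P/∂z - ∂R/∂x = (-2*y) - (0) = -2*y
  ∂Q/∂x - ∂P/∂y = (0) - (-2*z) = 2*z.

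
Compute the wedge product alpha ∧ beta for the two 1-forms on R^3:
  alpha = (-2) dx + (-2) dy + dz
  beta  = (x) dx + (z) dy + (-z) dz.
alpha ∧ beta = (2*x - 2*z) dx ∧ dy + (-x + 2*z) dx ∧ dz + (z) dy ∧ dz

Distribute the wedge, using dx_i ∧ dx_j = -dx_j ∧ dx_i and dx_i ∧ dx_i = 0. For each pair (i, j) with i < j, the coefficient of dx_i ∧ dx_j in alpha ∧ beta is (alpha_i * beta_j - alpha_j * beta_i). Collecting: alpha ∧ beta = (2*x - 2*z) dx ∧ dy + (-x + 2*z) dx ∧ dz + (z) dy ∧ dz.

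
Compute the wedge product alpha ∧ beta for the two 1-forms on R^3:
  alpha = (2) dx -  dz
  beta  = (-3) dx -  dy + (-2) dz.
alpha ∧ beta = (-2) dx ∧ dy + (-7) dx ∧ dz + (-1) dy ∧ dz

Distribute the wedge, using dx_i ∧ dx_j = -dx_j ∧ dx_i and dx_i ∧ dx_i = 0. For each pair (i, j) with i < j, the coefficient of dx_i ∧ dx_j in alpha ∧ beta is (alpha_i * beta_j - alpha_j * beta_i). Collecting: alpha ∧ beta = (-2) dx ∧ dy + (-7) dx ∧ dz + (-1) dy ∧ dz.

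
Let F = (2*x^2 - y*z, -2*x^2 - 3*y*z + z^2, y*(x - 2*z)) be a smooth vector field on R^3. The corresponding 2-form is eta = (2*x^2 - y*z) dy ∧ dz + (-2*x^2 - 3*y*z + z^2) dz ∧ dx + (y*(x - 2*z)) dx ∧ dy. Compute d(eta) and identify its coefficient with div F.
d(eta) = (4*x - 2*y - 3*z) dx ∧ dy ∧ dz; div F = 4*x - 2*y - 3*z

For a 2-form in R^3 of the form above, applying d gives a 3-form with coefficient ∂P/∂x + ∂Q/∂y + ∂R/∂z:
  ∂P/∂x = 4*x
  ∂Q/∂y = -3*z
  ∂R/∂z = -2*y
Sum = 4*x - 2*y - 3*z, which is exactly div F.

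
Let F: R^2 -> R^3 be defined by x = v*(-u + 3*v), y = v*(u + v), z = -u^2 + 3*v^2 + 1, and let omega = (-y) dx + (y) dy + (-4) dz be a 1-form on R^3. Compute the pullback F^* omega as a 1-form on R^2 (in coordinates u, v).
F^* omega = (2*u*v^2 + 8*u + 2*v^3) du + (2*v*(u^2 - u*v - 2*v^2 - 12)) dv

Using F^*(f dg) = (f ∘ F) d(g ∘ F), substitute each coordinate x_i by F_i(u, v) in f_i, and replace dx_i by d F_i = (∂F_i/∂u) du + (∂F_i/∂v) dv.
  For the x component: f_1(F) = v*(-u - v); d F_1 = (-v) du + (-u + 6*v) dv
  For the y component: f_2(F) = v*(u + v); d F_2 = (v) du + (u + 2*v) dv
  For the z component: f_3(F) = -4; d F_3 = (-2*u) du + (6*v) dv
Combining and collecting du, dv coefficients:
  coeff of du: 2*u*v^2 + 8*u + 2*v^3
  coeff of dv: 2*v*(u^2 - u*v - 2*v^2 - 12)
F^* omega = (2*u*v^2 + 8*u + 2*v^3) du + (2*v*(u^2 - u*v - 2*v^2 - 12)) dv.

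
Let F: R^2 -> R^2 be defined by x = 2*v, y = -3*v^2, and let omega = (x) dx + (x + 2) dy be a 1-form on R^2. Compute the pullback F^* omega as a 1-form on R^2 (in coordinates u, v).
F^* omega = (4*v*(-3*v - 2)) dv

Using F^*(f dg) = (f ∘ F) d(g ∘ F), substitute each coordinate x_i by F_i(u, v) in f_i, and replace dx_i by d F_i = (∂F_i/∂u) du + (∂F_i/∂v) dv.
  For the x component: f_1(F) = 2*v; d F_1 = (0) du + (2) dv
  For the y component: f_2(F) = 2*v + 2; d F_2 = (0) du + (-6*v) dv
Combining and collecting du, dv coefficients:
  coeff of du: 0
  coeff of dv: 4*v*(-3*v - 2)
F^* omega = (4*v*(-3*v - 2)) dv.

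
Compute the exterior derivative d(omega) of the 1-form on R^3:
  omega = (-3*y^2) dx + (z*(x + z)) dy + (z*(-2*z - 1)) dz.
d(omega) = (6*y + z) dx ∧ dy + (-x - 2*z) dy ∧ dz

For a 1-form omega = sum_i f_i dx_i, the exterior derivative is
  d(omega) = sum_{i < j} (∂f_j/∂x_i - ∂f_i/∂x_j) dx_i ∧ dx_j.
  coefficient of dx ∧ dy: ∂f_2/∂x - ∂f_1/∂y = ∂(z*(x + z))/∂x - ∂(-3*y^2)/∂y = 6*y + z
  coefficient of dy ∧ dz: ∂f_3/∂y - ∂f_2/∂z = ∂(z*(-2*z - 1))/∂y - ∂(z*(x + z))/∂z = -x - 2*z
Assembling: d(omega) = (6*y + z) dx ∧ dy + (-x - 2*z) dy ∧ dz.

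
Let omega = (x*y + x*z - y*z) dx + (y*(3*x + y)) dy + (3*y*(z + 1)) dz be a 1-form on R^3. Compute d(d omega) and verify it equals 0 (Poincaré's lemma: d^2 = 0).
d(d omega) = 0

Step 1: d omega = sum_{i<j} (∂f_j/∂x_i - ∂f_i/∂x_j) dx_i ∧ dx_j:
  coeff of dx ∧ dy: -x + 3*y + z
  coeff of dx ∧ dz: -x + y
  coeff of dy ∧ dz: 3*z + 3
Step 2: Apply d again to each 2-form coefficient. The only possible 3-form in R^3 is dx ∧ dy ∧ dz, with coefficient
  ∂(coeff of dy∧dz)/∂x - ∂(coeff of dx∧dz)/∂y + ∂(coeff of dx∧dy)/∂z
  = ∂/∂x (3*z + 3) - ∂/∂y (-x + y) + ∂/∂z (-x + 3*y + z).
Each of these terms simplifies to sums of mixed partials that cancel in pairs. The result is 0 (by equality of mixed partials for smooth functions — Schwarz / Clairaut).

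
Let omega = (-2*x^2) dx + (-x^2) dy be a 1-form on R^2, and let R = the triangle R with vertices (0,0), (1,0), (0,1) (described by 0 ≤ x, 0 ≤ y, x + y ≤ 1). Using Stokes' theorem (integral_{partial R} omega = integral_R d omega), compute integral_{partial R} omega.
integral_(partial R) omega = -1/3

Stokes: integral_partial_R omega = integral_R d omega with d omega = (∂Q/∂x - ∂P/∂y) dx ∧ dy.
  ∂Q/∂x = -2*x
  ∂P/∂y = 0
  integrand = ∂Q/∂x - ∂P/∂y = -2*x.
Integrating over R: integral_0^1 integral_0^{1-x} (-2*x) dy dx = -1/3.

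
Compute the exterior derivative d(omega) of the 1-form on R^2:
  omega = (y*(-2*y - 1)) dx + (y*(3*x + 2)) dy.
d(omega) = (7*y + 1) dx ∧ dy

For a 1-form omega = sum_i f_i dx_i, the exterior derivative is
  d(omega) = sum_{i < j} (∂f_j/∂x_i - ∂f_i/∂x_j) dx_i ∧ dx_j.
  coefficient of dx ∧ dy: ∂f_2/∂x - ∂f_1/∂y = ∂(y*(3*x + 2))/∂x - ∂(y*(-2*y - 1))/∂y = 7*y + 1
Assembling: d(omega) = (7*y + 1) dx ∧ dy.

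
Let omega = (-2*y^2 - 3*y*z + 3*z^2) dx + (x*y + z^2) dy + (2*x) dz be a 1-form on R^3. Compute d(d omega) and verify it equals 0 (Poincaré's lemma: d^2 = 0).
d(d omega) = 0

Step 1: d omega = sum_{i<j} (∂f_j/∂x_i - ∂f_i/∂x_j) dx_i ∧ dx_j:
  coeff of dx ∧ dy: 5*y + 3*z
  coeff of dx ∧ dz: 3*y - 6*z + 2
  coeff of dy ∧ dz: -2*z
Step 2: Apply d again to each 2-form coefficient. The only possible 3-form in R^3 is dx ∧ dy ∧ dz, with coefficient
  ∂(coeff of dy∧dz)/∂x - ∂(coeff of dx∧dz)/∂y + ∂(coeff of dx∧dy)/∂z
  = ∂/∂x (-2*z) - ∂/∂y (3*y - 6*z + 2) + ∂/∂z (5*y + 3*z).
Each of these terms simplifies to sums of mixed partials that cancel in pairs. The result is 0 (by equality of mixed partials for smooth functions — Schwarz / Clairaut).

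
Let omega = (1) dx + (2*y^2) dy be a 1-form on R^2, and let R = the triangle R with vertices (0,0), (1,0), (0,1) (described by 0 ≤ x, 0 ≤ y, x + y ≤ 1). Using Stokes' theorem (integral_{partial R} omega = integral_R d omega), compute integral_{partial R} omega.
integral_(partial R) omega = 0

Stokes: integral_partial_R omega = integral_R d omega with d omega = (∂Q/∂x - ∂P/∂y) dx ∧ dy.
  ∂Q/∂x = 0
  ∂P/∂y = 0
  integrand = ∂Q/∂x - ∂P/∂y = 0.
Integrating over R: integral_0^1 integral_0^{1-x} (0) dy dx = 0.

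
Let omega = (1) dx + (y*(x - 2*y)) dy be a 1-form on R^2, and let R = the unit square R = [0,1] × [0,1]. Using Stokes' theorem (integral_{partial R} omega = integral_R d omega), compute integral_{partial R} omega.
integral_(partial R) omega = 1/2

Stokes: integral_partial_R omega = integral_R d omega with d omega = (∂Q/∂x - ∂P/∂y) dx ∧ dy.
  ∂Q/∂x = y
  ∂P/∂y = 0
  integrand = ∂Q/∂x - ∂P/∂y = y.
Integrating over R: integral_0^1 integral_0^1 (y) dx dy = 1/2.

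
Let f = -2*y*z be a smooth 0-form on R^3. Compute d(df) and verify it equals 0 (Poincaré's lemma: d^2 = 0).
d(df) = 0

Step 1: df = sum_i (∂f/∂x_i) dx_i = (0) dx + (-2*z) dy + (-2*y) dz.
Step 2: Apply d again. Using the 1-form formula, the coefficient of dx ∧ dy in d(df) is ∂^2 f/∂x ∂y - ∂^2 f/∂y ∂x = (0) - (0) = 0 (equality of mixed partials for smooth f).
Similarly for dx ∧ dz and dy ∧ dz — all coefficients vanish. So d(df) = 0.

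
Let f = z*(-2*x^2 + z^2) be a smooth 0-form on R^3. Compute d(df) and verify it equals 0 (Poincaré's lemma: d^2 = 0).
d(df) = 0

Step 1: df = sum_i (∂f/∂x_i) dx_i = (-4*x*z) dx + (0) dy + (-2*x^2 + 3*z^2) dz.
Step 2: Apply d again. Using the 1-form formula, the coefficient of dx ∧ dy in d(df) is ∂^2 f/∂x ∂y - ∂^2 f/∂y ∂x = (0) - (0) = 0 (equality of mixed partials for smooth f).
Similarly for dx ∧ dz and dy ∧ dz — all coefficients vanish. So d(df) = 0.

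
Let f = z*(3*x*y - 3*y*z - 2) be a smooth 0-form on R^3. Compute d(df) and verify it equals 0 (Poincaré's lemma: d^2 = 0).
d(df) = 0

Step 1: df = sum_i (∂f/∂x_i) dx_i = (3*y*z) dx + (3*z*(x - z)) dy + (3*x*y - 6*y*z - 2) dz.
Step 2: Apply d again. Using the 1-form formula, the coefficient of dx ∧ dy in d(df) is ∂^2 f/∂x ∂y - ∂^2 f/∂y ∂x = (3*z) - (3*z) = 0 (equality of mixed partials for smooth f).
Similarly for dx ∧ dz and dy ∧ dz — all coefficients vanish. So d(df) = 0.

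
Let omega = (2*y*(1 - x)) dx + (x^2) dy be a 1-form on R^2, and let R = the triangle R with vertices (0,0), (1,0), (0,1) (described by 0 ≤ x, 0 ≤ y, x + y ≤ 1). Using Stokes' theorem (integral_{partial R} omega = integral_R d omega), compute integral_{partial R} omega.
integral_(partial R) omega = -1/3

Stokes: integral_partial_R omega = integral_R d omega with d omega = (∂Q/∂x - ∂P/∂y) dx ∧ dy.
  ∂Q/∂x = 2*x
  ∂P/∂y = 2 - 2*x
  integrand = ∂Q/∂x - ∂P/∂y = 4*x - 2.
Integrating over R: integral_0^1 integral_0^{1-x} (4*x - 2) dy dx = -1/3.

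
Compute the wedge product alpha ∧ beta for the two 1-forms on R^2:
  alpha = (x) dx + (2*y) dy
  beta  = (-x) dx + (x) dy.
alpha ∧ beta = (x*(x + 2*y)) dx ∧ dy

Distribute the wedge, using dx_i ∧ dx_j = -dx_j ∧ dx_i and dx_i ∧ dx_i = 0. For each pair (i, j) with i < j, the coefficient of dx_i ∧ dx_j in alpha ∧ beta is (alpha_i * beta_j - alpha_j * beta_i). Collecting: alpha ∧ beta = (x*(x + 2*y)) dx ∧ dy.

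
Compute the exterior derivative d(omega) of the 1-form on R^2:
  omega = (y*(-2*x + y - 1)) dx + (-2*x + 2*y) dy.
d(omega) = (2*x - 2*y - 1) dx ∧ dy

For a 1-form omega = sum_i f_i dx_i, the exterior derivative is
  d(omega) = sum_{i < j} (∂f_j/∂x_i - ∂f_i/∂x_j) dx_i ∧ dx_j.
  coefficient of dx ∧ dy: ∂f_2/∂x - ∂f_1/∂y = ∂(-2*x + 2*y)/∂x - ∂(y*(-2*x + y - 1))/∂y = 2*x - 2*y - 1
Assembling: d(omega) = (2*x - 2*y - 1) dx ∧ dy.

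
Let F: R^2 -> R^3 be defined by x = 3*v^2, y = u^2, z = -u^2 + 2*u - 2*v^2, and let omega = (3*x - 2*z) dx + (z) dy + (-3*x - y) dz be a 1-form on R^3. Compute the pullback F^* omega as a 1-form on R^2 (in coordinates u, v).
F^* omega = (2*u^2 + 14*u*v^2 - 18*v^2) du + (2*v*(8*u^2 - 12*u + 57*v^2)) dv

Using F^*(f dg) = (f ∘ F) d(g ∘ F), substitute each coordinate x_i by F_i(u, v) in f_i, and replace dx_i by d F_i = (∂F_i/∂u) du + (∂F_i/∂v) dv.
  For the x component: f_1(F) = 2*u^2 - 4*u + 13*v^2; d F_1 = (0) du + (6*v) dv
  For the y component: f_2(F) = -u^2 + 2*u - 2*v^2; d F_2 = (2*u) du + (0) dv
  For the z component: f_3(F) = -u^2 - 9*v^2; d F_3 = (2 - 2*u) du + (-4*v) dv
Combining and collecting du, dv coefficients:
  coeff of du: 2*u^2 + 14*u*v^2 - 18*v^2
  coeff of dv: 2*v*(8*u^2 - 12*u + 57*v^2)
F^* omega = (2*u^2 + 14*u*v^2 - 18*v^2) du + (2*v*(8*u^2 - 12*u + 57*v^2)) dv.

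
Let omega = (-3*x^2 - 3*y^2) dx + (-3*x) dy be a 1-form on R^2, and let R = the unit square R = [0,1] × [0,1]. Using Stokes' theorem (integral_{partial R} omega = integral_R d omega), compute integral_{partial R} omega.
integral_(partial R) omega = 0

Stokes: integral_partial_R omega = integral_R d omega with d omega = (∂Q/∂x - ∂P/∂y) dx ∧ dy.
  ∂Q/∂x = -3
  ∂P/∂y = -6*y
  integrand = ∂Q/∂x - ∂P/∂y = 6*y - 3.
Integrating over R: integral_0^1 integral_0^1 (6*y - 3) dx dy = 0.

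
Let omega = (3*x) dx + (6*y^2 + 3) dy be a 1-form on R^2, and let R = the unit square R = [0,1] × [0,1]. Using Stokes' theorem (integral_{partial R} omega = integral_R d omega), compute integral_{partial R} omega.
integral_(partial R) omega = 0

Stokes: integral_partial_R omega = integral_R d omega with d omega = (∂Q/∂x - ∂P/∂y) dx ∧ dy.
  ∂Q/∂x = 0
  ∂P/∂y = 0
  integrand = ∂Q/∂x - ∂P/∂y = 0.
Integrating over R: integral_0^1 integral_0^1 (0) dx dy = 0.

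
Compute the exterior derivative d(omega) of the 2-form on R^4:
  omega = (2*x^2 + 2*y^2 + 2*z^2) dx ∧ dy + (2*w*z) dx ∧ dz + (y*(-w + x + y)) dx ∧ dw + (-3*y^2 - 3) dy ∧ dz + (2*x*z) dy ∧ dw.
d(omega) = (4*z) dx ∧ dy ∧ dz + (2*z) dx ∧ dz ∧ dw + (w - x - 2*y + 2*z) dx ∧ dy ∧ dw + (-2*x) dy ∧ dz ∧ dw

For a 2-form omega = sum_{i<j} g_{ij} dx_i ∧ dx_j, the exterior derivative is
  d(omega) = sum_{i<j} d(g_{ij}) ∧ dx_i ∧ dx_j = sum_{i<j, k} (∂g_{ij}/∂x_k) dx_k ∧ dx_i ∧ dx_j.
Expand each term, using dx_k ∧ dx_i ∧ dx_j = sgn(permutation) dx_{(a)} ∧ dx_{(b)} ∧ dx_{(c)} with (a < b < c) sorted:
  d(2*x^2 + 2*y^2 + 2*z^2) includes (∂/∂z)(2*x^2 + 2*y^2 + 2*z^2) dz = (4*z) dz, which multiplied by dx ∧ dy gives (4*z) dx ∧ dy ∧ dz
  d(2*w*z) includes (∂/∂w)(2*w*z) dw = (2*z) dw, which multiplied by dx ∧ dz gives (2*z) dx ∧ dz ∧ dw
  d(y*(-w + x + y)) includes (∂/∂y)(y*(-w + x + y)) dy = (-w + x + 2*y) dy, which multiplied by dx ∧ dw gives (w - x - 2*y) dx ∧ dy ∧ dw
  d(2*x*z) includes (∂/∂x)(2*x*z) dx = (2*z) dx, which multiplied by dy ∧ dw gives (2*z) dx ∧ dy ∧ dw
  d(2*x*z) includes (∂/∂z)(2*x*z) dz = (2*x) dz, which multiplied by dy ∧ dw gives (-2*x) dy ∧ dz ∧ dw
Collecting like 3-forms: d(omega) = (4*z) dx ∧ dy ∧ dz + (2*z) dx ∧ dz ∧ dw + (w - x - 2*y + 2*z) dx ∧ dy ∧ dw + (-2*x) dy ∧ dz ∧ dw.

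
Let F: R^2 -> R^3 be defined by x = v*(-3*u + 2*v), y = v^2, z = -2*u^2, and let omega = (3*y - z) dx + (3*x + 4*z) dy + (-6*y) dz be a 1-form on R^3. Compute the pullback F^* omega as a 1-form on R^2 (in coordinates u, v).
F^* omega = (3*v*(-2*u^2 + 8*u*v - 3*v^2)) du + (-6*u^3 - 8*u^2*v - 27*u*v^2 + 24*v^3) dv

Using F^*(f dg) = (f ∘ F) d(g ∘ F), substitute each coordinate x_i by F_i(u, v) in f_i, and replace dx_i by d F_i = (∂F_i/∂u) du + (∂F_i/∂v) dv.
  For the x component: f_1(F) = 2*u^2 + 3*v^2; d F_1 = (-3*v) du + (-3*u + 4*v) dv
  For the y component: f_2(F) = -8*u^2 - 9*u*v + 6*v^2; d F_2 = (0) du + (2*v) dv
  For the z component: f_3(F) = -6*v^2; d F_3 = (-4*u) du + (0) dv
Combining and collecting du, dv coefficients:
  coeff of du: 3*v*(-2*u^2 + 8*u*v - 3*v^2)
  coeff of dv: -6*u^3 - 8*u^2*v - 27*u*v^2 + 24*v^3
F^* omega = (3*v*(-2*u^2 + 8*u*v - 3*v^2)) du + (-6*u^3 - 8*u^2*v - 27*u*v^2 + 24*v^3) dv.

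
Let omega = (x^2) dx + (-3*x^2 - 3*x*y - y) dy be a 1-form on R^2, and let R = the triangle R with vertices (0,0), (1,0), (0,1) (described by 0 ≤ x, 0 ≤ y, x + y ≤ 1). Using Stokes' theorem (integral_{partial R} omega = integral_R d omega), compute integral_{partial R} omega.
integral_(partial R) omega = -3/2

Stokes: integral_partial_R omega = integral_R d omega with d omega = (∂Q/∂x - ∂P/∂y) dx ∧ dy.
  ∂Q/∂x = -6*x - 3*y
  ∂P/∂y = 0
  integrand = ∂Q/∂x - ∂P/∂y = -6*x - 3*y.
Integrating over R: integral_0^1 integral_0^{1-x} (-6*x - 3*y) dy dx = -3/2.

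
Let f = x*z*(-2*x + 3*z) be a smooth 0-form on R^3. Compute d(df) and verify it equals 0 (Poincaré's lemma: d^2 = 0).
d(df) = 0

Step 1: df = sum_i (∂f/∂x_i) dx_i = (z*(-4*x + 3*z)) dx + (0) dy + (2*x*(-x + 3*z)) dz.
Step 2: Apply d again. Using the 1-form formula, the coefficient of dx ∧ dy in d(df) is ∂^2 f/∂x ∂y - ∂^2 f/∂y ∂x = (0) - (0) = 0 (equality of mixed partials for smooth f).
Similarly for dx ∧ dz and dy ∧ dz — all coefficients vanish. So d(df) = 0.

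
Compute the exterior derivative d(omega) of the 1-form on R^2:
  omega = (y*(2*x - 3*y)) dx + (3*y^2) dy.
d(omega) = (-2*x + 6*y) dx ∧ dy

For a 1-form omega = sum_i f_i dx_i, the exterior derivative is
  d(omega) = sum_{i < j} (∂f_j/∂x_i - ∂f_i/∂x_j) dx_i ∧ dx_j.
  coefficient of dx ∧ dy: ∂f_2/∂x - ∂f_1/∂y = ∂(3*y^2)/∂x - ∂(y*(2*x - 3*y))/∂y = -2*x + 6*y
Assembling: d(omega) = (-2*x + 6*y) dx ∧ dy.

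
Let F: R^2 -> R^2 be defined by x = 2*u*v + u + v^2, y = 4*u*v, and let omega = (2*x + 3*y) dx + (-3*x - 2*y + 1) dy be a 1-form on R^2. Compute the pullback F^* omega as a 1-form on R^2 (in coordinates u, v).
F^* omega = (-24*u*v^2 + 8*u*v + 2*u - 8*v^3 + 2*v^2 + 4*v) du + (-24*u^2*v - 8*u^2 + 24*u*v^2 + 4*u*v + 4*u + 4*v^3) dv

Using F^*(f dg) = (f ∘ F) d(g ∘ F), substitute each coordinate x_i by F_i(u, v) in f_i, and replace dx_i by d F_i = (∂F_i/∂u) du + (∂F_i/∂v) dv.
  For the x component: f_1(F) = 16*u*v + 2*u + 2*v^2; d F_1 = (2*v + 1) du + (2*u + 2*v) dv
  For the y component: f_2(F) = -14*u*v - 3*u - 3*v^2 + 1; d F_2 = (4*v) du + (4*u) dv
Combining and collecting du, dv coefficients:
  coeff of du: -24*u*v^2 + 8*u*v + 2*u - 8*v^3 + 2*v^2 + 4*v
  coeff of dv: -24*u^2*v - 8*u^2 + 24*u*v^2 + 4*u*v + 4*u + 4*v^3
F^* omega = (-24*u*v^2 + 8*u*v + 2*u - 8*v^3 + 2*v^2 + 4*v) du + (-24*u^2*v - 8*u^2 + 24*u*v^2 + 4*u*v + 4*u + 4*v^3) dv.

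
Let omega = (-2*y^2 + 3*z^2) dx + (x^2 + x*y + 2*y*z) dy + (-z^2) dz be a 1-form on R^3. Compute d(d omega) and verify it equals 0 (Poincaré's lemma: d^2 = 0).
d(d omega) = 0

Step 1: d omega = sum_{i<j} (∂f_j/∂x_i - ∂f_i/∂x_j) dx_i ∧ dx_j:
  coeff of dx ∧ dy: 2*x + 5*y
  coeff of dx ∧ dz: -6*z
  coeff of dy ∧ dz: -2*y
Step 2: Apply d again to each 2-form coefficient. The only possible 3-form in R^3 is dx ∧ dy ∧ dz, with coefficient
  ∂(coeff of dy∧dz)/∂x - ∂(coeff of dx∧dz)/∂y + ∂(coeff of dx∧dy)/∂z
  = ∂/∂x (-2*y) - ∂/∂y (-6*z) + ∂/∂z (2*x + 5*y).
Each of these terms simplifies to sums of mixed partials that cancel in pairs. The result is 0 (by equality of mixed partials for smooth functions — Schwarz / Clairaut).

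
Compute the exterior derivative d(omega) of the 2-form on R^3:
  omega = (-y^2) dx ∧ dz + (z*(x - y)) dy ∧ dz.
d(omega) = (2*y + z) dx ∧ dy ∧ dz

For a 2-form omega = sum_{i<j} g_{ij} dx_i ∧ dx_j, the exterior derivative is
  d(omega) = sum_{i<j} d(g_{ij}) ∧ dx_i ∧ dx_j = sum_{i<j, k} (∂g_{ij}/∂x_k) dx_k ∧ dx_i ∧ dx_j.
Expand each term, using dx_k ∧ dx_i ∧ dx_j = sgn(permutation) dx_{(a)} ∧ dx_{(b)} ∧ dx_{(c)} with (a < b < c) sorted:
  d(-y^2) includes (∂/∂y)(-y^2) dy = (-2*y) dy, which multiplied by dx ∧ dz gives (2*y) dx ∧ dy ∧ dz
  d(z*(x - y)) includes (∂/∂x)(z*(x - y)) dx = (z) dx, which multiplied by dy ∧ dz gives (z) dx ∧ dy ∧ dz
Collecting like 3-forms: d(omega) = (2*y + z) dx ∧ dy ∧ dz.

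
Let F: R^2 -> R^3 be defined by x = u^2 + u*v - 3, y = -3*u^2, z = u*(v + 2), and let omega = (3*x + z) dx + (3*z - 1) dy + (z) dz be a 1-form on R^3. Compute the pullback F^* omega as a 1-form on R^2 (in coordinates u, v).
F^* omega = (6*u^3 - 7*u^2*v - 32*u^2 + 5*u*v^2 + 6*u*v - 8*u - 9*v) du + (u*(3*u^2 + 5*u*v + 4*u - 9)) dv

Using F^*(f dg) = (f ∘ F) d(g ∘ F), substitute each coordinate x_i by F_i(u, v) in f_i, and replace dx_i by d F_i = (∂F_i/∂u) du + (∂F_i/∂v) dv.
  For the x component: f_1(F) = 3*u^2 + 4*u*v + 2*u - 9; d F_1 = (2*u + v) du + (u) dv
  For the y component: f_2(F) = 3*u*v + 6*u - 1; d F_2 = (-6*u) du + (0) dv
  For the z component: f_3(F) = u*(v + 2); d F_3 = (v + 2) du + (u) dv
Combining and collecting du, dv coefficients:
  coeff of du: 6*u^3 - 7*u^2*v - 32*u^2 + 5*u*v^2 + 6*u*v - 8*u - 9*v
  coeff of dv: u*(3*u^2 + 5*u*v + 4*u - 9)
F^* omega = (6*u^3 - 7*u^2*v - 32*u^2 + 5*u*v^2 + 6*u*v - 8*u - 9*v) du + (u*(3*u^2 + 5*u*v + 4*u - 9)) dv.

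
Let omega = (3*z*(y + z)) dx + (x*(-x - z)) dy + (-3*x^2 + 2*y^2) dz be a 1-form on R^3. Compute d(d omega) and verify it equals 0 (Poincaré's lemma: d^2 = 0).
d(d omega) = 0

Step 1: d omega = sum_{i<j} (∂f_j/∂x_i - ∂f_i/∂x_j) dx_i ∧ dx_j:
  coeff of dx ∧ dy: -2*x - 4*z
  coeff of dx ∧ dz: -6*x - 3*y - 6*z
  coeff of dy ∧ dz: x + 4*y
Step 2: Apply d again to each 2-form coefficient. The only possible 3-form in R^3 is dx ∧ dy ∧ dz, with coefficient
  ∂(coeff of dy∧dz)/∂x - ∂(coeff of dx∧dz)/∂y + ∂(coeff of dx∧dy)/∂z
  = ∂/∂x (x + 4*y) - ∂/∂y (-6*x - 3*y - 6*z) + ∂/∂z (-2*x - 4*z).
Each of these terms simplifies to sums of mixed partials that cancel in pairs. The result is 0 (by equality of mixed partials for smooth functions — Schwarz / Clairaut).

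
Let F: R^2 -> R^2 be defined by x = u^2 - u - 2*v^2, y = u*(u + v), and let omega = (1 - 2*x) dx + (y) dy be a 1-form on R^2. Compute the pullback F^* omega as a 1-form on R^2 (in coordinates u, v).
F^* omega = (-2*u^3 + 3*u^2*v + 6*u^2 + 9*u*v^2 - 4*v^2 - 1) du + (u^3 + 9*u^2*v - 8*u*v - 16*v^3 - 4*v) dv

Using F^*(f dg) = (f ∘ F) d(g ∘ F), substitute each coordinate x_i by F_i(u, v) in f_i, and replace dx_i by d F_i = (∂F_i/∂u) du + (∂F_i/∂v) dv.
  For the x component: f_1(F) = -2*u^2 + 2*u + 4*v^2 + 1; d F_1 = (2*u - 1) du + (-4*v) dv
  For the y component: f_2(F) = u*(u + v); d F_2 = (2*u + v) du + (u) dv
Combining and collecting du, dv coefficients:
  coeff of du: -2*u^3 + 3*u^2*v + 6*u^2 + 9*u*v^2 - 4*v^2 - 1
  coeff of dv: u^3 + 9*u^2*v - 8*u*v - 16*v^3 - 4*v
F^* omega = (-2*u^3 + 3*u^2*v + 6*u^2 + 9*u*v^2 - 4*v^2 - 1) du + (u^3 + 9*u^2*v - 8*u*v - 16*v^3 - 4*v) dv.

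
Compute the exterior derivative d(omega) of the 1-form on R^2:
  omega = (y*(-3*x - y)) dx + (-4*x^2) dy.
d(omega) = (-5*x + 2*y) dx ∧ dy

For a 1-form omega = sum_i f_i dx_i, the exterior derivative is
  d(omega) = sum_{i < j} (∂f_j/∂x_i - ∂f_i/∂x_j) dx_i ∧ dx_j.
  coefficient of dx ∧ dy: ∂f_2/∂x - ∂f_1/∂y = ∂(-4*x^2)/∂x - ∂(y*(-3*x - y))/∂y = -5*x + 2*y
Assembling: d(omega) = (-5*x + 2*y) dx ∧ dy.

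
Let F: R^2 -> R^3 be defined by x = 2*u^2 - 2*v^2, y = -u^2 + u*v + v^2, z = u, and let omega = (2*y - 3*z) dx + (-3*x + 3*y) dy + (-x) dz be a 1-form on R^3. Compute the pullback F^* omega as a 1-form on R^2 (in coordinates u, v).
F^* omega = (10*u^3 - 7*u^2*v - 14*u^2 - 7*u*v^2 + 9*v^3 + 2*v^2) du + (-9*u^3 - 7*u^2*v + 7*u*v^2 + 12*u*v + 10*v^3) dv

Using F^*(f dg) = (f ∘ F) d(g ∘ F), substitute each coordinate x_i by F_i(u, v) in f_i, and replace dx_i by d F_i = (∂F_i/∂u) du + (∂F_i/∂v) dv.
  For the x component: f_1(F) = -2*u^2 + 2*u*v - 3*u + 2*v^2; d F_1 = (4*u) du + (-4*v) dv
  For the y component: f_2(F) = -9*u^2 + 3*u*v + 9*v^2; d F_2 = (-2*u + v) du + (u + 2*v) dv
  For the z component: f_3(F) = -2*u^2 + 2*v^2; d F_3 = (1) du + (0) dv
Combining and collecting du, dv coefficients:
  coeff of du: 10*u^3 - 7*u^2*v - 14*u^2 - 7*u*v^2 + 9*v^3 + 2*v^2
  coeff of dv: -9*u^3 - 7*u^2*v + 7*u*v^2 + 12*u*v + 10*v^3
F^* omega = (10*u^3 - 7*u^2*v - 14*u^2 - 7*u*v^2 + 9*v^3 + 2*v^2) du + (-9*u^3 - 7*u^2*v + 7*u*v^2 + 12*u*v + 10*v^3) dv.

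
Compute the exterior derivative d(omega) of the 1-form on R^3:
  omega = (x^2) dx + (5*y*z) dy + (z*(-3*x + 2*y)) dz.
d(omega) = (-3*z) dx ∧ dz + (-5*y + 2*z) dy ∧ dz

For a 1-form omega = sum_i f_i dx_i, the exterior derivative is
  d(omega) = sum_{i < j} (∂f_j/∂x_i - ∂f_i/∂x_j) dx_i ∧ dx_j.
  coefficient of dx ∧ dz: ∂f_3/∂x - ∂f_1/∂z = ∂(z*(-3*x + 2*y))/∂x - ∂(x^2)/∂z = -3*z
  coefficient of dy ∧ dz: ∂f_3/∂y - ∂f_2/∂z = ∂(z*(-3*x + 2*y))/∂y - ∂(5*y*z)/∂z = -5*y + 2*z
Assembling: d(omega) = (-3*z) dx ∧ dz + (-5*y + 2*z) dy ∧ dz.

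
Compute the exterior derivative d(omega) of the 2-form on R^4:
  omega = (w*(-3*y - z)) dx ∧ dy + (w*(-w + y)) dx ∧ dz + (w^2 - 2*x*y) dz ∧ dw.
d(omega) = (-2*w) dx ∧ dy ∧ dz + (-3*y - z) dx ∧ dy ∧ dw + (-2*w - y) dx ∧ dz ∧ dw + (-2*x) dy ∧ dz ∧ dw

For a 2-form omega = sum_{i<j} g_{ij} dx_i ∧ dx_j, the exterior derivative is
  d(omega) = sum_{i<j} d(g_{ij}) ∧ dx_i ∧ dx_j = sum_{i<j, k} (∂g_{ij}/∂x_k) dx_k ∧ dx_i ∧ dx_j.
Expand each term, using dx_k ∧ dx_i ∧ dx_j = sgn(permutation) dx_{(a)} ∧ dx_{(b)} ∧ dx_{(c)} with (a < b < c) sorted:
  d(w*(-3*y - z)) includes (∂/∂z)(w*(-3*y - z)) dz = (-w) dz, which multiplied by dx ∧ dy gives (-w) dx ∧ dy ∧ dz
  d(w*(-3*y - z)) includes (∂/∂w)(w*(-3*y - z)) dw = (-3*y - z) dw, which multiplied by dx ∧ dy gives (-3*y - z) dx ∧ dy ∧ dw
  d(w*(-w + y)) includes (∂/∂y)(w*(-w + y)) dy = (w) dy, which multiplied by dx ∧ dz gives (-w) dx ∧ dy ∧ dz
  d(w*(-w + y)) includes (∂/∂w)(w*(-w + y)) dw = (-2*w + y) dw, which multiplied by dx ∧ dz gives (-2*w + y) dx ∧ dz ∧ dw
  d(w^2 - 2*x*y) includes (∂/∂x)(w^2 - 2*x*y) dx = (-2*y) dx, which multiplied by dz ∧ dw gives (-2*y) dx ∧ dz ∧ dw
  d(w^2 - 2*x*y) includes (∂/∂y)(w^2 - 2*x*y) dy = (-2*x) dy, which multiplied by dz ∧ dw gives (-2*x) dy ∧ dz ∧ dw
Collecting like 3-forms: d(omega) = (-2*w) dx ∧ dy ∧ dz + (-3*y - z) dx ∧ dy ∧ dw + (-2*w - y) dx ∧ dz ∧ dw + (-2*x) dy ∧ dz ∧ dw.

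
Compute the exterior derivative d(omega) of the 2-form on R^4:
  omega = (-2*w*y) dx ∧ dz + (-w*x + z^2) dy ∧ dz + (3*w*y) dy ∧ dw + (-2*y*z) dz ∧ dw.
d(omega) = (w) dx ∧ dy ∧ dz + (-2*y) dx ∧ dz ∧ dw + (-x - 2*z) dy ∧ dz ∧ dw

For a 2-form omega = sum_{i<j} g_{ij} dx_i ∧ dx_j, the exterior derivative is
  d(omega) = sum_{i<j} d(g_{ij}) ∧ dx_i ∧ dx_j = sum_{i<j, k} (∂g_{ij}/∂x_k) dx_k ∧ dx_i ∧ dx_j.
Expand each term, using dx_k ∧ dx_i ∧ dx_j = sgn(permutation) dx_{(a)} ∧ dx_{(b)} ∧ dx_{(c)} with (a < b < c) sorted:
  d(-2*w*y) includes (∂/∂y)(-2*w*y) dy = (-2*w) dy, which multiplied by dx ∧ dz gives (2*w) dx ∧ dy ∧ dz
  d(-2*w*y) includes (∂/∂w)(-2*w*y) dw = (-2*y) dw, which multiplied by dx ∧ dz gives (-2*y) dx ∧ dz ∧ dw
  d(-w*x + z^2) includes (∂/∂x)(-w*x + z^2) dx = (-w) dx, which multiplied by dy ∧ dz gives (-w) dx ∧ dy ∧ dz
  d(-w*x + z^2) includes (∂/∂w)(-w*x + z^2) dw = (-x) dw, which multiplied by dy ∧ dz gives (-x) dy ∧ dz ∧ dw
  d(-2*y*z) includes (∂/∂y)(-2*y*z) dy = (-2*z) dy, which multiplied by dz ∧ dw gives (-2*z) dy ∧ dz ∧ dw
Collecting like 3-forms: d(omega) = (w) dx ∧ dy ∧ dz + (-2*y) dx ∧ dz ∧ dw + (-x - 2*z) dy ∧ dz ∧ dw.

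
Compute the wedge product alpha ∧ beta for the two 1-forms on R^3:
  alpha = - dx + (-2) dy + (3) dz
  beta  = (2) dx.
alpha ∧ beta = (4) dx ∧ dy + (-6) dx ∧ dz

Distribute the wedge, using dx_i ∧ dx_j = -dx_j ∧ dx_i and dx_i ∧ dx_i = 0. For each pair (i, j) with i < j, the coefficient of dx_i ∧ dx_j in alpha ∧ beta is (alpha_i * beta_j - alpha_j * beta_i). Collecting: alpha ∧ beta = (4) dx ∧ dy + (-6) dx ∧ dz.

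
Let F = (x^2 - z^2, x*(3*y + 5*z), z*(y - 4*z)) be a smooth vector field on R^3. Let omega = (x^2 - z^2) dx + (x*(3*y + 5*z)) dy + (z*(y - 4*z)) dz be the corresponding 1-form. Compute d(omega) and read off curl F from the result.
d(omega) = (-5*x + z) dy ∧ dz + (-2*z) dz ∧ dx + (3*y + 5*z) dx ∧ dy; curl F = (-5*x + z, -2*z, 3*y + 5*z)

d omega = sum_{i<j} (∂f_j/∂x_i - ∂f_i/∂x_j) dx_i ∧ dx_j. Under the identification (dy ∧ dz, dz ∧ dx, dx ∧ dy) ↔ (e_x, e_y, e_z), the coefficients are exactly the components of curl F. Compute:
  ∂R/∂y - ∂Q/∂z = (z) - (5*x) = -5*x + z
  ∂P/∂z - ∂R/∂x = (-2*z) - (0) = -2*z
  ∂Q/∂x - ∂P/∂y = (3*y + 5*z) - (0) = 3*y + 5*z.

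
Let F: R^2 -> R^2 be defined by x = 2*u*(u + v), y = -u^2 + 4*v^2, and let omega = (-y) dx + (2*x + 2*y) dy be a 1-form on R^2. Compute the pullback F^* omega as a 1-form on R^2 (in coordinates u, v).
F^* omega = (2*v*(-3*u^2 - 16*u*v - 4*v^2)) du + (2*u^3 + 16*u^2*v + 24*u*v^2 + 64*v^3) dv

Using F^*(f dg) = (f ∘ F) d(g ∘ F), substitute each coordinate x_i by F_i(u, v) in f_i, and replace dx_i by d F_i = (∂F_i/∂u) du + (∂F_i/∂v) dv.
  For the x component: f_1(F) = u^2 - 4*v^2; d F_1 = (4*u + 2*v) du + (2*u) dv
  For the y component: f_2(F) = 2*u^2 + 4*u*v + 8*v^2; d F_2 = (-2*u) du + (8*v) dv
Combining and collecting du, dv coefficients:
  coeff of du: 2*v*(-3*u^2 - 16*u*v - 4*v^2)
  coeff of dv: 2*u^3 + 16*u^2*v + 24*u*v^2 + 64*v^3
F^* omega = (2*v*(-3*u^2 - 16*u*v - 4*v^2)) du + (2*u^3 + 16*u^2*v + 24*u*v^2 + 64*v^3) dv.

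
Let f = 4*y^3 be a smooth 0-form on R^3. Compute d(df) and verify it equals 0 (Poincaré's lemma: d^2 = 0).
d(df) = 0

Step 1: df = sum_i (∂f/∂x_i) dx_i = (0) dx + (12*y^2) dy + (0) dz.
Step 2: Apply d again. Using the 1-form formula, the coefficient of dx ∧ dy in d(df) is ∂^2 f/∂x ∂y - ∂^2 f/∂y ∂x = (0) - (0) = 0 (equality of mixed partials for smooth f).
Similarly for dx ∧ dz and dy ∧ dz — all coefficients vanish. So d(df) = 0.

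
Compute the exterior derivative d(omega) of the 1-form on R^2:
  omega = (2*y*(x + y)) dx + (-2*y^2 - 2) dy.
d(omega) = (-2*x - 4*y) dx ∧ dy

For a 1-form omega = sum_i f_i dx_i, the exterior derivative is
  d(omega) = sum_{i < j} (∂f_j/∂x_i - ∂f_i/∂x_j) dx_i ∧ dx_j.
  coefficient of dx ∧ dy: ∂f_2/∂x - ∂f_1/∂y = ∂(-2*y^2 - 2)/∂x - ∂(2*y*(x + y))/∂y = -2*x - 4*y
Assembling: d(omega) = (-2*x - 4*y) dx ∧ dy.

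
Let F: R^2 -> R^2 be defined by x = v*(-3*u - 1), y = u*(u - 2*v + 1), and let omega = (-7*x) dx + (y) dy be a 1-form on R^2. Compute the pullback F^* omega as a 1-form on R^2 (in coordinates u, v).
F^* omega = (2*u^3 - 6*u^2*v + 3*u^2 - 59*u*v^2 - 4*u*v + u - 21*v^2) du + (-2*u^3 - 59*u^2*v - 2*u^2 - 42*u*v - 7*v) dv

Using F^*(f dg) = (f ∘ F) d(g ∘ F), substitute each coordinate x_i by F_i(u, v) in f_i, and replace dx_i by d F_i = (∂F_i/∂u) du + (∂F_i/∂v) dv.
  For the x component: f_1(F) = 7*v*(3*u + 1); d F_1 = (-3*v) du + (-3*u - 1) dv
  For the y component: f_2(F) = u*(u - 2*v + 1); d F_2 = (2*u - 2*v + 1) du + (-2*u) dv
Combining and collecting du, dv coefficients:
  coeff of du: 2*u^3 - 6*u^2*v + 3*u^2 - 59*u*v^2 - 4*u*v + u - 21*v^2
  coeff of dv: -2*u^3 - 59*u^2*v - 2*u^2 - 42*u*v - 7*v
F^* omega = (2*u^3 - 6*u^2*v + 3*u^2 - 59*u*v^2 - 4*u*v + u - 21*v^2) du + (-2*u^3 - 59*u^2*v - 2*u^2 - 42*u*v - 7*v) dv.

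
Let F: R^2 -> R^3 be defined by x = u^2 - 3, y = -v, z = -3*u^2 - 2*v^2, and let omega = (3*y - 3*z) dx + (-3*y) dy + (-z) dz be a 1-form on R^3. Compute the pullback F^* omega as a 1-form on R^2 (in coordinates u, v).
F^* omega = (-6*u*v) du + (v*(-12*u^2 - 8*v^2 - 3)) dv

Using F^*(f dg) = (f ∘ F) d(g ∘ F), substitute each coordinate x_i by F_i(u, v) in f_i, and replace dx_i by d F_i = (∂F_i/∂u) du + (∂F_i/∂v) dv.
  For the x component: f_1(F) = 9*u^2 + 6*v^2 - 3*v; d F_1 = (2*u) du + (0) dv
  For the y component: f_2(F) = 3*v; d F_2 = (0) du + (-1) dv
  For the z component: f_3(F) = 3*u^2 + 2*v^2; d F_3 = (-6*u) du + (-4*v) dv
Combining and collecting du, dv coefficients:
  coeff of du: -6*u*v
  coeff of dv: v*(-12*u^2 - 8*v^2 - 3)
F^* omega = (-6*u*v) du + (v*(-12*u^2 - 8*v^2 - 3)) dv.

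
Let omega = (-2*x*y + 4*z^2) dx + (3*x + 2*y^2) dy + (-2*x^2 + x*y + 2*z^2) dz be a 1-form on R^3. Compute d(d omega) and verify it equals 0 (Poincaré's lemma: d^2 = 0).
d(d omega) = 0

Step 1: d omega = sum_{i<j} (∂f_j/∂x_i - ∂f_i/∂x_j) dx_i ∧ dx_j:
  coeff of dx ∧ dy: 2*x + 3
  coeff of dx ∧ dz: -4*x + y - 8*z
  coeff of dy ∧ dz: x
Step 2: Apply d again to each 2-form coefficient. The only possible 3-form in R^3 is dx ∧ dy ∧ dz, with coefficient
  ∂(coeff of dy∧dz)/∂x - ∂(coeff of dx∧dz)/∂y + ∂(coeff of dx∧dy)/∂z
  = ∂/∂x (x) - ∂/∂y (-4*x + y - 8*z) + ∂/∂z (2*x + 3).
Each of these terms simplifies to sums of mixed partials that cancel in pairs. The result is 0 (by equality of mixed partials for smooth functions — Schwarz / Clairaut).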